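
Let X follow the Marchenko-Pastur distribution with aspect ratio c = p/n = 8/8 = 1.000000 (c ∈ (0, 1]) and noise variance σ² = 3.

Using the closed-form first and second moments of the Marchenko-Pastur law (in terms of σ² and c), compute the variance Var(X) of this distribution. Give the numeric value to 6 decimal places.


Recall the MP moments m_1 = E[X] = σ² and m_2 = E[X²] = σ⁴ (1 + c).
m_1 = E[X] = σ² = 3, so m_1² = 9.
m_2 = E[X²] = σ⁴ (1 + c) = 9 · (1 + 1.000000) = 9 · 2.000000 = 18.000000.
(Note m_2 − m_1² simplifies to c · σ⁴ = 1.000000 · 9.)

Var(X) = m_2 − m_1² = 18.000000 − 9 = 9.000000.


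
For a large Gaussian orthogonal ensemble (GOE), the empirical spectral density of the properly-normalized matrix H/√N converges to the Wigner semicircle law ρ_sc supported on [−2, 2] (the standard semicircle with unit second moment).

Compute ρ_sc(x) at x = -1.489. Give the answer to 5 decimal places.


ρ_sc(x) = (1/(2π)) √(4 − x²). With x = -1.489:
  4 − x² = 4 − (-1.489)² = 4 − 2.217121 = 1.782879.
  √(4 − x²) = 1.335245.
  1/(2π) = 0.159155.
  ρ_sc(-1.489) = 0.159155 · 1.335245 = 0.212511.

Rounded to 5 decimal places: ρ_sc(-1.489) ≈ 0.21251.


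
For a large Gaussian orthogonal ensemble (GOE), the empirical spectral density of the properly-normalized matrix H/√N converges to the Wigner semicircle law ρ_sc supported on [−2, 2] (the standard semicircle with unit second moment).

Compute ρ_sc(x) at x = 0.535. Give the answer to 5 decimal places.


ρ_sc(x) = (1/(2π)) √(4 − x²). With x = 0.535:
  4 − x² = 4 − (0.535)² = 4 − 0.286225 = 3.713775.
  √(4 − x²) = 1.927116.
  1/(2π) = 0.159155.
  ρ_sc(0.535) = 0.159155 · 1.927116 = 0.306710.

Rounded to 5 decimal places: ρ_sc(0.535) ≈ 0.30671.


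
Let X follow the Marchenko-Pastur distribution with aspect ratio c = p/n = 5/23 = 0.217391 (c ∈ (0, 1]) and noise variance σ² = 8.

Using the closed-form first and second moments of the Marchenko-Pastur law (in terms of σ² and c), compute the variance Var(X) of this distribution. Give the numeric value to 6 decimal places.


Recall the MP moments m_1 = E[X] = σ² and m_2 = E[X²] = σ⁴ (1 + c).
m_1 = E[X] = σ² = 8, so m_1² = 64.
m_2 = E[X²] = σ⁴ (1 + c) = 64 · (1 + 0.217391) = 64 · 1.217391 = 77.913043.
(Note m_2 − m_1² simplifies to c · σ⁴ = 0.217391 · 64.)

Var(X) = m_2 − m_1² = 77.913043 − 64 = 13.913043.


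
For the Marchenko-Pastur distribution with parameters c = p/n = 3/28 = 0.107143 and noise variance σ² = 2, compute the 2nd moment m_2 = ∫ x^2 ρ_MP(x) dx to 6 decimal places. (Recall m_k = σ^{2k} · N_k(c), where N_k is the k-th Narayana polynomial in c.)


E[X²] = σ⁴ (1 + c) (second MP moment). With σ² = 2 (so σ⁴ = 4) and c = 3/28 = 0.107143: E[X²] = 4 · (1 + 0.107143) = 4 · 1.107143.

So E[X^2] = 4.428571.


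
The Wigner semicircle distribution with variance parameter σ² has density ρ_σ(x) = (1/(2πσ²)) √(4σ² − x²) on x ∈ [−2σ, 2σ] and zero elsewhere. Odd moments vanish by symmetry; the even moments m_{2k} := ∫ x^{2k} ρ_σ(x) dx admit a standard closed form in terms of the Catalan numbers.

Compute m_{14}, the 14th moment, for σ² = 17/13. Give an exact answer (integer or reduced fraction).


By the scaled semicircle moment identity, m_{2k} = σ^{2k} · C_k with k = 7.
C_7 = (1/(k+1)) · C(2k, k) = (1/8) · C(14, 7) = (1/8) · 3432 = 429.
σ^{2k} = (σ²)^k = (17/13)^7 = 410338673/62748517.

Therefore m_{14} = σ^{14} · C_7 = (410338673/62748517) · 429 = 13541176209/4826809.


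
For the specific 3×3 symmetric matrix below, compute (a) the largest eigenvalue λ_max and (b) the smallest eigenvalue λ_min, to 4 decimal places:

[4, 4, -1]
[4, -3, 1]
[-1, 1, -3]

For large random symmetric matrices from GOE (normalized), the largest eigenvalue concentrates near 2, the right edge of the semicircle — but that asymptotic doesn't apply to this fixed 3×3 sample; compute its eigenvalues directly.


Since M is real symmetric, all three eigenvalues are real; they are the roots of det(λI − M) = λ³ − (tr M) λ² + s λ − det M, where s is the sum of the principal 2×2 minors.
tr M = 4 + (-3) + (-3) = -2.
s = (4·(-3) − 4²) + (4·(-3) − (-1)²) + ((-3)·(-3) − 1²) = -28 + (-13) + 8 = -33.
det M (expand along row 1) = 4·8 − 4·(-11) + (-1)·1 = 75.
Characteristic polynomial: λ³ + 2λ² − 33λ − 75 = 0.
Substitute λ = y + (tr M)/3 = y − 0.666667 to remove the quadratic term: y³ + p·y + q = 0 with p = s − (tr M)²/3 = -34.333333 and q = −2(tr M)³/27 + (tr M)·s/3 − det M = -52.407407.
Three real roots ⇒ use the trigonometric (Viète) form: r = 2√(−p/3) = 6.765928, φ = arccos(3q/(p·r)) = arccos(0.676816) = 0.827368 rad.
y_k = r·cos(φ/3 − 2πk/3) for k = 0, 1, 2 gives y = 6.510247, -1.659554, -4.850693.
λ_k = y_k − 0.666667 gives λ = 5.8436, -2.3262, -5.5174 (check: the sum is -2.0000 = tr M).

Hence λ_max = 5.8436 and λ_min = -5.5174.


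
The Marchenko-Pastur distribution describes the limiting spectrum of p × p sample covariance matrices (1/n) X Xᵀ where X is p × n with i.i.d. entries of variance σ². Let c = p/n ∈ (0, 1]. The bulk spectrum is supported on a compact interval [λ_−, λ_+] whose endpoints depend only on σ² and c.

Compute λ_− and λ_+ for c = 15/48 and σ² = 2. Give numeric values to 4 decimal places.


c = 15/48 = 0.312500; √c = 0.559017.
λ_− = σ² (1 − √c)² = 2 · (1 − 0.559017)² = 2 · (0.440983)² = 0.388932.
λ_+ = σ² (1 + √c)² = 2 · (1 + 0.559017)² = 2 · (1.559017)² = 4.861068.

Rounded to 4 decimal places: λ_− ≈ 0.3889, λ_+ ≈ 4.8611.


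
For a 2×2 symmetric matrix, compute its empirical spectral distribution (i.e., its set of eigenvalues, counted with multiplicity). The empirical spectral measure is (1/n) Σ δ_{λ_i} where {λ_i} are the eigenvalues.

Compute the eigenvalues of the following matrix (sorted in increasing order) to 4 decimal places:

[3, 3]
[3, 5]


Since M is real symmetric, both eigenvalues are real; they are the roots of det(λI − M) = λ² − (tr M) λ + det M.
tr M = 3 + 5 = 8.
det M = 3·5 − 3² = 15 − 9 = 6.
Characteristic polynomial: λ² − 8λ + 6 = 0.
Discriminant Δ = (tr M)² − 4·det M = 64 − 24 = 40; √Δ = 6.324555.
λ = (tr M ± √Δ)/2 = (8 ± 6.324555)/2, giving (tr M − √Δ)/2 = 0.8377 and (tr M + √Δ)/2 = 7.1623.

Eigenvalues sorted in increasing order: [0.8377, 7.1623].


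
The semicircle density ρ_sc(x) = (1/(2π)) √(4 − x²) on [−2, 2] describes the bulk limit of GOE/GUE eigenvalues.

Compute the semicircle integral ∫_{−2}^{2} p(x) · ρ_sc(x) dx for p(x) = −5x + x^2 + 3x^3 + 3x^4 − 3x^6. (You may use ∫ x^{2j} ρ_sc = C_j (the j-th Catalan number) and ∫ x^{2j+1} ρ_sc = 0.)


Write p(x) = Σ a_i x^i, split into monomials and integrate each against ρ_sc separately.
Using ∫ x^{2j} ρ_sc = C_j = (1/(j+1)) C(2j, j) (Catalan numbers) and ∫ x^{2j+1} ρ_sc = 0 (odd monomials vanish by symmetry):
  i = 1 (odd): ∫ x^1 ρ_sc = 0 (vanishes)
  i = 2 (even): a_2 · C_{1} = 1 · 1 = 1
  i = 3 (odd): ∫ x^3 ρ_sc = 0 (vanishes)
  i = 4 (even): a_4 · C_{2} = 3 · 2 = 6
  i = 6 (even): a_6 · C_{3} = -3 · 5 = -15

Summing the contributions: ∫_{−2}^{2} p(x) ρ_sc(x) dx = 1 + 6 + (-15) = -8.


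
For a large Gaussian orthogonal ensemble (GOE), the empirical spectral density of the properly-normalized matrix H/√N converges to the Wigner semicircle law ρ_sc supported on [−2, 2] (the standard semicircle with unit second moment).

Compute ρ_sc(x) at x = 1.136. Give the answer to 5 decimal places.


ρ_sc(x) = (1/(2π)) √(4 − x²). With x = 1.136:
  4 − x² = 4 − (1.136)² = 4 − 1.290496 = 2.709504.
  √(4 − x²) = 1.646057.
  1/(2π) = 0.159155.
  ρ_sc(1.136) = 0.159155 · 1.646057 = 0.261978.

Rounded to 5 decimal places: ρ_sc(1.136) ≈ 0.26198.


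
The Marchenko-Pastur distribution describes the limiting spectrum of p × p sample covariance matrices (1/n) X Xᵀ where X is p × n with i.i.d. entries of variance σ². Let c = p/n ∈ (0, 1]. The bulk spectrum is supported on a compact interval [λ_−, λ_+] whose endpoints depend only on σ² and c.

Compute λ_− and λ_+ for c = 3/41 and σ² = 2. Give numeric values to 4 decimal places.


c = 3/41 = 0.073171; √c = 0.270501.
λ_− = σ² (1 − √c)² = 2 · (1 − 0.270501)² = 2 · (0.729499)² = 1.064338.
λ_+ = σ² (1 + √c)² = 2 · (1 + 0.270501)² = 2 · (1.270501)² = 3.228345.

Rounded to 4 decimal places: λ_− ≈ 1.0643, λ_+ ≈ 3.2283.


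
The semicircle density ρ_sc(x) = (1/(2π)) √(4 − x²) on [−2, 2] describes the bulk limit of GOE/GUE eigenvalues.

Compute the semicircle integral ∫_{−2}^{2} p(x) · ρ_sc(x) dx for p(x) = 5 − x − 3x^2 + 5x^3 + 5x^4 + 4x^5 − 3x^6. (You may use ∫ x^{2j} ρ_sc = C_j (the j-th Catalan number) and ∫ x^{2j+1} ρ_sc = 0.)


Write p(x) = Σ a_i x^i, split into monomials and integrate each against ρ_sc separately.
Using ∫ x^{2j} ρ_sc = C_j = (1/(j+1)) C(2j, j) (Catalan numbers) and ∫ x^{2j+1} ρ_sc = 0 (odd monomials vanish by symmetry):
  i = 0 (even): a_0 · C_{0} = 5 · 1 = 5
  i = 1 (odd): ∫ x^1 ρ_sc = 0 (vanishes)
  i = 2 (even): a_2 · C_{1} = -3 · 1 = -3
  i = 3 (odd): ∫ x^3 ρ_sc = 0 (vanishes)
  i = 4 (even): a_4 · C_{2} = 5 · 2 = 10
  i = 5 (odd): ∫ x^5 ρ_sc = 0 (vanishes)
  i = 6 (even): a_6 · C_{3} = -3 · 5 = -15

Summing the contributions: ∫_{−2}^{2} p(x) ρ_sc(x) dx = 5 + (-3) + 10 + (-15) = -3.


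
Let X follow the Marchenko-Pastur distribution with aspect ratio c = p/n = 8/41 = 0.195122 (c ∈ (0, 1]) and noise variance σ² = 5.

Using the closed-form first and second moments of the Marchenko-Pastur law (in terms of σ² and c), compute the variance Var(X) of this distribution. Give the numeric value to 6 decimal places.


Recall the MP moments m_1 = E[X] = σ² and m_2 = E[X²] = σ⁴ (1 + c).
m_1 = E[X] = σ² = 5, so m_1² = 25.
m_2 = E[X²] = σ⁴ (1 + c) = 25 · (1 + 0.195122) = 25 · 1.195122 = 29.878049.
(Note m_2 − m_1² simplifies to c · σ⁴ = 0.195122 · 25.)

Var(X) = m_2 − m_1² = 29.878049 − 25 = 4.878049.


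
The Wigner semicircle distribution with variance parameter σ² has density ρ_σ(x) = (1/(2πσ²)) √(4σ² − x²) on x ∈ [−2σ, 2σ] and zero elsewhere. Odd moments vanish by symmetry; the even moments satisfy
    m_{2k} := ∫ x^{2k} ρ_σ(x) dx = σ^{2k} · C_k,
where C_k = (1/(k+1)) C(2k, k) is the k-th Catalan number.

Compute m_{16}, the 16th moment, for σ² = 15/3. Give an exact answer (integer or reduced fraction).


By the scaled semicircle moment identity, m_{2k} = σ^{2k} · C_k with k = 8.
C_8 = (1/(k+1)) · C(2k, k) = (1/9) · C(16, 8) = (1/9) · 12870 = 1430.
σ^{2k} = (σ²)^k = (15/3)^8 = 390625.

Therefore m_{16} = σ^{16} · C_8 = 390625 · 1430 = 558593750.


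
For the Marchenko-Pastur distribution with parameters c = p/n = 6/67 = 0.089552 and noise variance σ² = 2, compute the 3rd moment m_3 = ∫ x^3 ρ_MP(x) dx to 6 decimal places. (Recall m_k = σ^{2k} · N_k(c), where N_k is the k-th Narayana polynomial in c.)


E[X³] = σ⁶ (1 + 3c + c²) (third MP moment). With σ² = 2 (so σ⁶ = 8) and c = 6/67 = 0.089552: E[X³] = 8 · (1 + 3·0.089552 + (0.089552)²) = 8 · 1.276676.

So E[X^3] = 10.213411.


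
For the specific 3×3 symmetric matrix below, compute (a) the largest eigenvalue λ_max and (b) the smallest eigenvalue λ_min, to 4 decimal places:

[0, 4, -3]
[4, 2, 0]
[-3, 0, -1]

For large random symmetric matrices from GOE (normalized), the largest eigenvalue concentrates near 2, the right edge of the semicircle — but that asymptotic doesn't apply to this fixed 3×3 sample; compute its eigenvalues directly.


Since M is real symmetric, all three eigenvalues are real; they are the roots of det(λI − M) = λ³ − (tr M) λ² + s λ − det M, where s is the sum of the principal 2×2 minors.
tr M = 0 + 2 + (-1) = 1.
s = (0·2 − 4²) + (0·(-1) − (-3)²) + (2·(-1) − 0²) = -16 + (-9) + (-2) = -27.
det M (expand along row 1) = 0·(-2) − 4·(-4) + (-3)·6 = -2.
Characteristic polynomial: λ³ − λ² − 27λ + 2 = 0.
Substitute λ = y + (tr M)/3 = y + 0.333333 to remove the quadratic term: y³ + p·y + q = 0 with p = s − (tr M)²/3 = -27.333333 and q = −2(tr M)³/27 + (tr M)·s/3 − det M = -7.074074.
Three real roots ⇒ use the trigonometric (Viète) form: r = 2√(−p/3) = 6.036923, φ = arccos(3q/(p·r)) = arccos(0.128612) = 1.441827 rad.
y_k = r·cos(φ/3 − 2πk/3) for k = 0, 1, 2 gives y = 5.353022, -0.259447, -5.093575.
λ_k = y_k + 0.333333 gives λ = 5.6864, 0.0739, -4.7602 (check: the sum is 1.0000 = tr M).

Hence λ_max = 5.6864 and λ_min = -4.7602.


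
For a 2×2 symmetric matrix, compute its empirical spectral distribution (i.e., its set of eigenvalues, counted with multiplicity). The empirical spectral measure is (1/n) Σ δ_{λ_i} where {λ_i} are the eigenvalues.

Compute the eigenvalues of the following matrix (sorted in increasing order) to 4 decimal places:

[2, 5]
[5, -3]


Since M is real symmetric, both eigenvalues are real; they are the roots of det(λI − M) = λ² − (tr M) λ + det M.
tr M = 2 + (-3) = -1.
det M = 2·(-3) − 5² = -6 − 25 = -31.
Characteristic polynomial: λ² + λ − 31 = 0.
Discriminant Δ = (tr M)² − 4·det M = 1 − (-124) = 125; √Δ = 11.180340.
λ = (tr M ± √Δ)/2 = (-1 ± 11.180340)/2, giving (tr M − √Δ)/2 = -6.0902 and (tr M + √Δ)/2 = 5.0902.

Eigenvalues sorted in increasing order: [-6.0902, 5.0902].


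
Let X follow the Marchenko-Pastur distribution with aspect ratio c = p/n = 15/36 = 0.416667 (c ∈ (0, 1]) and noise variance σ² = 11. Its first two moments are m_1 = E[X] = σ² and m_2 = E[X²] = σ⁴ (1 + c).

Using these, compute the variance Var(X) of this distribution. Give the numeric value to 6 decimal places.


m_1 = E[X] = σ² = 11, so m_1² = 121.
m_2 = E[X²] = σ⁴ (1 + c) = 121 · (1 + 0.416667) = 121 · 1.416667 = 171.416667.
(Note m_2 − m_1² simplifies to c · σ⁴ = 0.416667 · 121.)

Var(X) = m_2 − m_1² = 171.416667 − 121 = 50.416667.


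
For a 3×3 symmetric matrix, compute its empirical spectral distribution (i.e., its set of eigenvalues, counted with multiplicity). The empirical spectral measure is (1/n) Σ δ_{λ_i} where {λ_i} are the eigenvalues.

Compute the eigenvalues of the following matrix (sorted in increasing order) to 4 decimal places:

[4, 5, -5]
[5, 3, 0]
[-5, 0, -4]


Since M is real symmetric, all three eigenvalues are real; they are the roots of det(λI − M) = λ³ − (tr M) λ² + s λ − det M, where s is the sum of the principal 2×2 minors.
tr M = 4 + 3 + (-4) = 3.
s = (4·3 − 5²) + (4·(-4) − (-5)²) + (3·(-4) − 0²) = -13 + (-41) + (-12) = -66.
det M (expand along row 1) = 4·(-12) − 5·(-20) + (-5)·15 = -23.
Characteristic polynomial: λ³ − 3λ² − 66λ + 23 = 0.
Substitute λ = y + (tr M)/3 = y + 1.000000 to remove the quadratic term: y³ + p·y + q = 0 with p = s − (tr M)²/3 = -69.000000 and q = −2(tr M)³/27 + (tr M)·s/3 − det M = -45.000000.
Three real roots ⇒ use the trigonometric (Viète) form: r = 2√(−p/3) = 9.591663, φ = arccos(3q/(p·r)) = arccos(0.203981) = 1.365373 rad.
y_k = r·cos(φ/3 − 2πk/3) for k = 0, 1, 2 gives y = 8.615293, -0.656270, -7.959023.
λ_k = y_k + 1.000000 gives λ = 9.6153, 0.3437, -6.9590 (check: the sum is 3.0000 = tr M).

Eigenvalues sorted in increasing order: [-6.9590, 0.3437, 9.6153].


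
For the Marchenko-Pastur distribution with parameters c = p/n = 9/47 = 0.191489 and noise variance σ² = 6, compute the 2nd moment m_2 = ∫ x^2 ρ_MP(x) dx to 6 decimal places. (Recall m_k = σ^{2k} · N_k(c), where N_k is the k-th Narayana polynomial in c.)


E[X²] = σ⁴ (1 + c) (second MP moment). With σ² = 6 (so σ⁴ = 36) and c = 9/47 = 0.191489: E[X²] = 36 · (1 + 0.191489) = 36 · 1.191489.

So E[X^2] = 42.893617.


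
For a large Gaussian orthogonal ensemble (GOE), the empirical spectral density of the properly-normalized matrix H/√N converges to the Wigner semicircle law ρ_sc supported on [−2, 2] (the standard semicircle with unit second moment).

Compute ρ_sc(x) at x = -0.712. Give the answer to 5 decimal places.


ρ_sc(x) = (1/(2π)) √(4 − x²). With x = -0.712:
  4 − x² = 4 − (-0.712)² = 4 − 0.506944 = 3.493056.
  √(4 − x²) = 1.868972.
  1/(2π) = 0.159155.
  ρ_sc(-0.712) = 0.159155 · 1.868972 = 0.297456.

Rounded to 5 decimal places: ρ_sc(-0.712) ≈ 0.29746.


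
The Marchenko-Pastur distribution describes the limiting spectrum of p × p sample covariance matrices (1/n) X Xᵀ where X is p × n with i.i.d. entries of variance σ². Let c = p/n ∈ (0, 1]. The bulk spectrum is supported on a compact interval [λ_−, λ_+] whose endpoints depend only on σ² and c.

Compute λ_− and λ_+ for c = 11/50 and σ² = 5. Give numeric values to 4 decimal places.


c = 11/50 = 0.220000; √c = 0.469042.
λ_− = σ² (1 − √c)² = 5 · (1 − 0.469042)² = 5 · (0.530958)² = 1.409584.
λ_+ = σ² (1 + √c)² = 5 · (1 + 0.469042)² = 5 · (1.469042)² = 10.790416.

Rounded to 4 decimal places: λ_− ≈ 1.4096, λ_+ ≈ 10.7904.


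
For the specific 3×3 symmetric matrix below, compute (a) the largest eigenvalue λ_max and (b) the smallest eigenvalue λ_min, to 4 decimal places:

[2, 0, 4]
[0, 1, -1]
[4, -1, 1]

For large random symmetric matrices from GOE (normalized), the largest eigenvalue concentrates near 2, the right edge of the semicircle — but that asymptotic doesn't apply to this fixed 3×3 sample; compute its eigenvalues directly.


Since M is real symmetric, all three eigenvalues are real; they are the roots of det(λI − M) = λ³ − (tr M) λ² + s λ − det M, where s is the sum of the principal 2×2 minors.
tr M = 2 + 1 + 1 = 4.
s = (2·1 − 0²) + (2·1 − 4²) + (1·1 − (-1)²) = 2 + (-14) + 0 = -12.
det M (expand along row 1) = 2·0 − 0·4 + 4·(-4) = -16.
Characteristic polynomial: λ³ − 4λ² − 12λ + 16 = 0.
Substitute λ = y + (tr M)/3 = y + 1.333333 to remove the quadratic term: y³ + p·y + q = 0 with p = s − (tr M)²/3 = -17.333333 and q = −2(tr M)³/27 + (tr M)·s/3 − det M = -4.740741.
Three real roots ⇒ use the trigonometric (Viète) form: r = 2√(−p/3) = 4.807402, φ = arccos(3q/(p·r)) = arccos(0.170677) = 1.399280 rad.
y_k = r·cos(φ/3 − 2πk/3) for k = 0, 1, 2 gives y = 4.293880, -0.274700, -4.019179.
λ_k = y_k + 1.333333 gives λ = 5.6272, 1.0586, -2.6858 (check: the sum is 4.0000 = tr M).

Hence λ_max = 5.6272 and λ_min = -2.6858.


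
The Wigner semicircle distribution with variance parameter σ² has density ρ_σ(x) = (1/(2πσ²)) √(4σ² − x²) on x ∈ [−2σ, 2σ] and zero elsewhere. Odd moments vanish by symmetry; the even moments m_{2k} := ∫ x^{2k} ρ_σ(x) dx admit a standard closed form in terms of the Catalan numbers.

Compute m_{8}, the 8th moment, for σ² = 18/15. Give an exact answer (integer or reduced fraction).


By the scaled semicircle moment identity, m_{2k} = σ^{2k} · C_k with k = 4.
C_4 = (1/(k+1)) · C(2k, k) = (1/5) · C(8, 4) = (1/5) · 70 = 14.
σ^{2k} = (σ²)^k = (18/15)^4 = 1296/625.

Therefore m_{8} = σ^{8} · C_4 = (1296/625) · 14 = 18144/625.


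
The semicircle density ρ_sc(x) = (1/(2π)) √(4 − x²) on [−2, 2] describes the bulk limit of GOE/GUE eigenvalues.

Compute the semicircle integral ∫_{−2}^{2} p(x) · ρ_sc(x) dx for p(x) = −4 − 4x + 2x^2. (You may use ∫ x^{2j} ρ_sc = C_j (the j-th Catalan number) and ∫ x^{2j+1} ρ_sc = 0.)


Write p(x) = Σ a_i x^i, split into monomials and integrate each against ρ_sc separately.
Using ∫ x^{2j} ρ_sc = C_j = (1/(j+1)) C(2j, j) (Catalan numbers) and ∫ x^{2j+1} ρ_sc = 0 (odd monomials vanish by symmetry):
  i = 0 (even): a_0 · C_{0} = -4 · 1 = -4
  i = 1 (odd): ∫ x^1 ρ_sc = 0 (vanishes)
  i = 2 (even): a_2 · C_{1} = 2 · 1 = 2

Summing the contributions: ∫_{−2}^{2} p(x) ρ_sc(x) dx = (-4) + 2 = -2.


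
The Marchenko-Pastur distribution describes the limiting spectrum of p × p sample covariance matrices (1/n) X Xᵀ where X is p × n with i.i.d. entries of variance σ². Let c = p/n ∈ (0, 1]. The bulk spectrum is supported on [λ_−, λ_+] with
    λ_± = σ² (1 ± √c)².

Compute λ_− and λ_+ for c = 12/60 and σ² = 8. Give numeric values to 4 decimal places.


c = 12/60 = 0.200000; √c = 0.447214.
λ_− = σ² (1 − √c)² = 8 · (1 − 0.447214)² = 8 · (0.552786)² = 2.444582.
λ_+ = σ² (1 + √c)² = 8 · (1 + 0.447214)² = 8 · (1.447214)² = 16.755418.

Rounded to 4 decimal places: λ_− ≈ 2.4446, λ_+ ≈ 16.7554.


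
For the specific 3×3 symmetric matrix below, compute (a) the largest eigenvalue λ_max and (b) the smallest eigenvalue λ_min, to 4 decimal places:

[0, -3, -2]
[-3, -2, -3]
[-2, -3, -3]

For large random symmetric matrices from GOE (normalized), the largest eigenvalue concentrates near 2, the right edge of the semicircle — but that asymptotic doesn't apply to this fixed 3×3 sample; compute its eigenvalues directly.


Since M is real symmetric, all three eigenvalues are real; they are the roots of det(λI − M) = λ³ − (tr M) λ² + s λ − det M, where s is the sum of the principal 2×2 minors.
tr M = 0 + (-2) + (-3) = -5.
s = (0·(-2) − (-3)²) + (0·(-3) − (-2)²) + ((-2)·(-3) − (-3)²) = -9 + (-4) + (-3) = -16.
det M (expand along row 1) = 0·(-3) − (-3)·3 + (-2)·5 = -1.
Characteristic polynomial: λ³ + 5λ² − 16λ + 1 = 0.
Substitute λ = y + (tr M)/3 = y − 1.666667 to remove the quadratic term: y³ + p·y + q = 0 with p = s − (tr M)²/3 = -24.333333 and q = −2(tr M)³/27 + (tr M)·s/3 − det M = 36.925926.
Three real roots ⇒ use the trigonometric (Viète) form: r = 2√(−p/3) = 5.696002, φ = arccos(3q/(p·r)) = arccos(-0.799247) = 2.496837 rad.
y_k = r·cos(φ/3 − 2πk/3) for k = 0, 1, 2 gives y = 3.834505, 1.730454, -5.564959.
λ_k = y_k − 1.666667 gives λ = 2.1678, 0.0638, -7.2316 (check: the sum is -5.0000 = tr M).

Hence λ_max = 2.1678 and λ_min = -7.2316.


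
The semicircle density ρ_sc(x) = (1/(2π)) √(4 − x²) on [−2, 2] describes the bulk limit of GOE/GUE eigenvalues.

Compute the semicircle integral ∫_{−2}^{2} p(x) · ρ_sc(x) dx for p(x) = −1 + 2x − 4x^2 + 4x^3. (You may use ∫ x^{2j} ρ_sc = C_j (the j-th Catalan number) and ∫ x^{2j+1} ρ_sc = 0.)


Write p(x) = Σ a_i x^i, split into monomials and integrate each against ρ_sc separately.
Using ∫ x^{2j} ρ_sc = C_j = (1/(j+1)) C(2j, j) (Catalan numbers) and ∫ x^{2j+1} ρ_sc = 0 (odd monomials vanish by symmetry):
  i = 0 (even): a_0 · C_{0} = -1 · 1 = -1
  i = 1 (odd): ∫ x^1 ρ_sc = 0 (vanishes)
  i = 2 (even): a_2 · C_{1} = -4 · 1 = -4
  i = 3 (odd): ∫ x^3 ρ_sc = 0 (vanishes)

Summing the contributions: ∫_{−2}^{2} p(x) ρ_sc(x) dx = (-1) + (-4) = -5.


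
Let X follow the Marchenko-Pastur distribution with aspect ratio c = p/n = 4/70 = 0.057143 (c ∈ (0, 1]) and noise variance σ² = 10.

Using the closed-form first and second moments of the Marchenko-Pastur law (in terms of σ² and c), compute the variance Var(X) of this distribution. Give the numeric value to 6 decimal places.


Recall the MP moments m_1 = E[X] = σ² and m_2 = E[X²] = σ⁴ (1 + c).
m_1 = E[X] = σ² = 10, so m_1² = 100.
m_2 = E[X²] = σ⁴ (1 + c) = 100 · (1 + 0.057143) = 100 · 1.057143 = 105.714286.
(Note m_2 − m_1² simplifies to c · σ⁴ = 0.057143 · 100.)

Var(X) = m_2 − m_1² = 105.714286 − 100 = 5.714286.


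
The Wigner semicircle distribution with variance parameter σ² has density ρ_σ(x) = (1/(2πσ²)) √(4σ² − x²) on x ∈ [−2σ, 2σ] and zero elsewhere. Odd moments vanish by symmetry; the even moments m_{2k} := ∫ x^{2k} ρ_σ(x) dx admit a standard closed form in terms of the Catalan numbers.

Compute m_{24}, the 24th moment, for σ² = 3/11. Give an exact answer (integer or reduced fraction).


By the scaled semicircle moment identity, m_{2k} = σ^{2k} · C_k with k = 12.
C_12 = (1/(k+1)) · C(2k, k) = (1/13) · C(24, 12) = (1/13) · 2704156 = 208012.
σ^{2k} = (σ²)^k = (3/11)^12 = 531441/3138428376721.

Therefore m_{24} = σ^{24} · C_12 = (531441/3138428376721) · 208012 = 110546105292/3138428376721.


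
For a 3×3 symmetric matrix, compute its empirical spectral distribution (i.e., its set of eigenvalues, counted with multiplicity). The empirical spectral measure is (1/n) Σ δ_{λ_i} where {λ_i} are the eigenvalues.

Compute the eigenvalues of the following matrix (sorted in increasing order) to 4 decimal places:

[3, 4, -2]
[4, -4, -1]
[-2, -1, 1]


Since M is real symmetric, all three eigenvalues are real; they are the roots of det(λI − M) = λ³ − (tr M) λ² + s λ − det M, where s is the sum of the principal 2×2 minors.
tr M = 3 + (-4) + 1 = 0.
s = (3·(-4) − 4²) + (3·1 − (-2)²) + ((-4)·1 − (-1)²) = -28 + (-1) + (-5) = -34.
det M (expand along row 1) = 3·(-5) − 4·2 + (-2)·(-12) = 1.
Characteristic polynomial: λ³ − 34λ − 1 = 0.
Substitute λ = y + (tr M)/3 = y + 0.000000 to remove the quadratic term: y³ + p·y + q = 0 with p = s − (tr M)²/3 = -34.000000 and q = −2(tr M)³/27 + (tr M)·s/3 − det M = -1.000000.
Three real roots ⇒ use the trigonometric (Viète) form: r = 2√(−p/3) = 6.733003, φ = arccos(3q/(p·r)) = arccos(0.013105) = 1.557691 rad.
y_k = r·cos(φ/3 − 2πk/3) for k = 0, 1, 2 gives y = 5.845603, -0.029413, -5.816190.
λ_k = y_k + 0.000000 gives λ = 5.8456, -0.0294, -5.8162 (check: the sum is 0.0000 = tr M).

Eigenvalues sorted in increasing order: [-5.8162, -0.0294, 5.8456].


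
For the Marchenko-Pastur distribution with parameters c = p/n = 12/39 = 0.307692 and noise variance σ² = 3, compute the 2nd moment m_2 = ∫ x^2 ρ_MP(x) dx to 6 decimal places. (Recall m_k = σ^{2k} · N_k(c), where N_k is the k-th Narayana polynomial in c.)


E[X²] = σ⁴ (1 + c) (second MP moment). With σ² = 3 (so σ⁴ = 9) and c = 12/39 = 0.307692: E[X²] = 9 · (1 + 0.307692) = 9 · 1.307692.

So E[X^2] = 11.769231.


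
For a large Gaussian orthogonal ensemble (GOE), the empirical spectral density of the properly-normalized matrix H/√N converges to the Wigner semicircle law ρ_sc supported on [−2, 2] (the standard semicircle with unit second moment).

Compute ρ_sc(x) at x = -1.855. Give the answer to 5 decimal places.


ρ_sc(x) = (1/(2π)) √(4 − x²). With x = -1.855:
  4 − x² = 4 − (-1.855)² = 4 − 3.441025 = 0.558975.
  √(4 − x²) = 0.747646.
  1/(2π) = 0.159155.
  ρ_sc(-1.855) = 0.159155 · 0.747646 = 0.118992.

Rounded to 5 decimal places: ρ_sc(-1.855) ≈ 0.11899.


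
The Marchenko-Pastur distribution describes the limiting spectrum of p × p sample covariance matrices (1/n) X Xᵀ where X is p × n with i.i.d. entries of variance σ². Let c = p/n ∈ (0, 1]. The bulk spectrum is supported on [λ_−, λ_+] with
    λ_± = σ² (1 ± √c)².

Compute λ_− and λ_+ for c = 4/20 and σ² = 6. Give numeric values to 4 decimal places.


c = 4/20 = 0.200000; √c = 0.447214.
λ_− = σ² (1 − √c)² = 6 · (1 − 0.447214)² = 6 · (0.552786)² = 1.833437.
λ_+ = σ² (1 + √c)² = 6 · (1 + 0.447214)² = 6 · (1.447214)² = 12.566563.

Rounded to 4 decimal places: λ_− ≈ 1.8334, λ_+ ≈ 12.5666.


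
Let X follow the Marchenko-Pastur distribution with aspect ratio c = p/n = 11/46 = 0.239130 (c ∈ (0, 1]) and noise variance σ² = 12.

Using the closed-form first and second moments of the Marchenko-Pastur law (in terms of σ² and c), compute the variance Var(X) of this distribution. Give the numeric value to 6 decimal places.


Recall the MP moments m_1 = E[X] = σ² and m_2 = E[X²] = σ⁴ (1 + c).
m_1 = E[X] = σ² = 12, so m_1² = 144.
m_2 = E[X²] = σ⁴ (1 + c) = 144 · (1 + 0.239130) = 144 · 1.239130 = 178.434783.
(Note m_2 − m_1² simplifies to c · σ⁴ = 0.239130 · 144.)

Var(X) = m_2 − m_1² = 178.434783 − 144 = 34.434783.


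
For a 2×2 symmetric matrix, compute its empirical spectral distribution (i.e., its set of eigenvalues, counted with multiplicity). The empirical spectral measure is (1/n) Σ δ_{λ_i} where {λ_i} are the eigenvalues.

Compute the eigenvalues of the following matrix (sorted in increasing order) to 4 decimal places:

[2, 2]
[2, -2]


Since M is real symmetric, both eigenvalues are real; they are the roots of det(λI − M) = λ² − (tr M) λ + det M.
tr M = 2 + (-2) = 0.
det M = 2·(-2) − 2² = -4 − 4 = -8.
Characteristic polynomial: λ² − 8 = 0.
Discriminant Δ = (tr M)² − 4·det M = 0 − (-32) = 32; √Δ = 5.656854.
λ = (tr M ± √Δ)/2 = (0 ± 5.656854)/2, giving (tr M − √Δ)/2 = -2.8284 and (tr M + √Δ)/2 = 2.8284.

Eigenvalues sorted in increasing order: [-2.8284, 2.8284].


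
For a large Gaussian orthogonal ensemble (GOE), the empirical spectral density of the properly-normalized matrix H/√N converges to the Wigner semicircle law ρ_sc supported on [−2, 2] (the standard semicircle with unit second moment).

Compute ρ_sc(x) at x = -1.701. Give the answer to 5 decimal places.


ρ_sc(x) = (1/(2π)) √(4 − x²). With x = -1.701:
  4 − x² = 4 − (-1.701)² = 4 − 2.893401 = 1.106599.
  √(4 − x²) = 1.051950.
  1/(2π) = 0.159155.
  ρ_sc(-1.701) = 0.159155 · 1.051950 = 0.167423.

Rounded to 5 decimal places: ρ_sc(-1.701) ≈ 0.16742.


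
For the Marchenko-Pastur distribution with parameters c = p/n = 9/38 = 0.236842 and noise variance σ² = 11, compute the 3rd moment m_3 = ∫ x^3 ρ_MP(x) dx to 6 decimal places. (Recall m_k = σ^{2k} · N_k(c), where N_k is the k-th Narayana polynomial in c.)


E[X³] = σ⁶ (1 + 3c + c²) (third MP moment). With σ² = 11 (so σ⁶ = 1331) and c = 9/38 = 0.236842: E[X³] = 1331 · (1 + 3·0.236842 + (0.236842)²) = 1331 · 1.766620.

So E[X^3] = 2351.371884.


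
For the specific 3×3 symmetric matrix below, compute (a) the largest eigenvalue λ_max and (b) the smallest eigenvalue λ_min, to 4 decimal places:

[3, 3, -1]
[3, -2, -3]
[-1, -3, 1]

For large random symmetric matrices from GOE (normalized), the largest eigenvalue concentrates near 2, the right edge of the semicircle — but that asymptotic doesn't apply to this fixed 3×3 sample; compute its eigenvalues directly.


Since M is real symmetric, all three eigenvalues are real; they are the roots of det(λI − M) = λ³ − (tr M) λ² + s λ − det M, where s is the sum of the principal 2×2 minors.
tr M = 3 + (-2) + 1 = 2.
s = (3·(-2) − 3²) + (3·1 − (-1)²) + ((-2)·1 − (-3)²) = -15 + 2 + (-11) = -24.
det M (expand along row 1) = 3·(-11) − 3·0 + (-1)·(-11) = -22.
Characteristic polynomial: λ³ − 2λ² − 24λ + 22 = 0.
Substitute λ = y + (tr M)/3 = y + 0.666667 to remove the quadratic term: y³ + p·y + q = 0 with p = s − (tr M)²/3 = -25.333333 and q = −2(tr M)³/27 + (tr M)·s/3 − det M = 5.407407.
Three real roots ⇒ use the trigonometric (Viète) form: r = 2√(−p/3) = 5.811865, φ = arccos(3q/(p·r)) = arccos(-0.110180) = 1.681200 rad.
y_k = r·cos(φ/3 − 2πk/3) for k = 0, 1, 2 gives y = 4.922897, 0.213836, -5.136733.
λ_k = y_k + 0.666667 gives λ = 5.5896, 0.8805, -4.4701 (check: the sum is 2.0000 = tr M).

Hence λ_max = 5.5896 and λ_min = -4.4701.


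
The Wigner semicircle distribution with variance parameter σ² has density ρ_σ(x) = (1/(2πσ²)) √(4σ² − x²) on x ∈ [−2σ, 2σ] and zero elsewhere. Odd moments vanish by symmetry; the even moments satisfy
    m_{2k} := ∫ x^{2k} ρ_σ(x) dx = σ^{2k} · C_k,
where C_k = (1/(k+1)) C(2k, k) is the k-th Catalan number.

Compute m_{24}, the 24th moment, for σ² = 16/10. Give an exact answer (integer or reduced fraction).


By the scaled semicircle moment identity, m_{2k} = σ^{2k} · C_k with k = 12.
C_12 = (1/(k+1)) · C(2k, k) = (1/13) · C(24, 12) = (1/13) · 2704156 = 208012.
σ^{2k} = (σ²)^k = (16/10)^12 = 68719476736/244140625.

Therefore m_{24} = σ^{24} · C_12 = (68719476736/244140625) · 208012 = 14294475794808832/244140625.


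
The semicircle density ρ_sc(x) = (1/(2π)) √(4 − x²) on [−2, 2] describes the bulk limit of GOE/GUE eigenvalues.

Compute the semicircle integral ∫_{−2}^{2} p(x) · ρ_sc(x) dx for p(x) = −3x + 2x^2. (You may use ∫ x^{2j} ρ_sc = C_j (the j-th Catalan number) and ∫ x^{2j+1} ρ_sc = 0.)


Write p(x) = Σ a_i x^i, split into monomials and integrate each against ρ_sc separately.
Using ∫ x^{2j} ρ_sc = C_j = (1/(j+1)) C(2j, j) (Catalan numbers) and ∫ x^{2j+1} ρ_sc = 0 (odd monomials vanish by symmetry):
  i = 1 (odd): ∫ x^1 ρ_sc = 0 (vanishes)
  i = 2 (even): a_2 · C_{1} = 2 · 1 = 2

Summing the contributions: ∫_{−2}^{2} p(x) ρ_sc(x) dx = 2.


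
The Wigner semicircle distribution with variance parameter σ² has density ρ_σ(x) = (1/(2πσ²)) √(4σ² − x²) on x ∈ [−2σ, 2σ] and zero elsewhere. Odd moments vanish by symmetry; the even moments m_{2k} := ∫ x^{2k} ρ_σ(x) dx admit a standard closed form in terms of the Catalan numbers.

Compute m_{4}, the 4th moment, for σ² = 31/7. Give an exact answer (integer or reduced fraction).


By the scaled semicircle moment identity, m_{2k} = σ^{2k} · C_k with k = 2.
C_2 = (1/(k+1)) · C(2k, k) = (1/3) · C(4, 2) = (1/3) · 6 = 2.
σ^{2k} = (σ²)^k = (31/7)^2 = 961/49.

Therefore m_{4} = σ^{4} · C_2 = (961/49) · 2 = 1922/49.


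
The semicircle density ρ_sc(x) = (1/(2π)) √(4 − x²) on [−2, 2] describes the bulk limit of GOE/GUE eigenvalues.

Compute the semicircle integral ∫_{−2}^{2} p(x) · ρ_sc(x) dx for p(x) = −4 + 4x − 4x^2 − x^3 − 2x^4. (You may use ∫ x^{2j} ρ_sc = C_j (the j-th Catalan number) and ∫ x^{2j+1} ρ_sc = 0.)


Write p(x) = Σ a_i x^i, split into monomials and integrate each against ρ_sc separately.
Using ∫ x^{2j} ρ_sc = C_j = (1/(j+1)) C(2j, j) (Catalan numbers) and ∫ x^{2j+1} ρ_sc = 0 (odd monomials vanish by symmetry):
  i = 0 (even): a_0 · C_{0} = -4 · 1 = -4
  i = 1 (odd): ∫ x^1 ρ_sc = 0 (vanishes)
  i = 2 (even): a_2 · C_{1} = -4 · 1 = -4
  i = 3 (odd): ∫ x^3 ρ_sc = 0 (vanishes)
  i = 4 (even): a_4 · C_{2} = -2 · 2 = -4

Summing the contributions: ∫_{−2}^{2} p(x) ρ_sc(x) dx = (-4) + (-4) + (-4) = -12.


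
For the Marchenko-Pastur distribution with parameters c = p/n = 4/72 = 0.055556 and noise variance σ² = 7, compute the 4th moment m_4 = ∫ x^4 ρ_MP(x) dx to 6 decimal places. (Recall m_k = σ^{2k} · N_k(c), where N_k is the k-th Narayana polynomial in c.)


E[X⁴] = σ⁸ (1 + 6c + 6c² + c³) (fourth MP moment). With σ² = 7 (so σ⁸ = 2401) and c = 4/72 = 0.055556: E[X⁴] = 2401 · (1 + 6·0.055556 + 6·(0.055556)² + (0.055556)³) = 2401 · 1.352023.

So E[X^4] = 3246.207990.


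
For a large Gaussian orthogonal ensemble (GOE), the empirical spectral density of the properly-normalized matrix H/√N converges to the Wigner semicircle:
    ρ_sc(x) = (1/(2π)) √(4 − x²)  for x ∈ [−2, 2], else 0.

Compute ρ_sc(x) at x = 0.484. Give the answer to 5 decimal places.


ρ_sc(x) = (1/(2π)) √(4 − x²). With x = 0.484:
  4 − x² = 4 − (0.484)² = 4 − 0.234256 = 3.765744.
  √(4 − x²) = 1.940552.
  1/(2π) = 0.159155.
  ρ_sc(0.484) = 0.159155 · 1.940552 = 0.308849.

Rounded to 5 decimal places: ρ_sc(0.484) ≈ 0.30885.


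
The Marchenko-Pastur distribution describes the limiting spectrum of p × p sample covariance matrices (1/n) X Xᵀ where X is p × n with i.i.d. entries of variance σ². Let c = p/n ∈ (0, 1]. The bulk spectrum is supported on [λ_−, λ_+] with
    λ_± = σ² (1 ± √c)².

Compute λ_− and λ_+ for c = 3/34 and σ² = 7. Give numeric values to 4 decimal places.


c = 3/34 = 0.088235; √c = 0.297044.
λ_− = σ² (1 − √c)² = 7 · (1 − 0.297044)² = 7 · (0.702956)² = 3.459027.
λ_+ = σ² (1 + √c)² = 7 · (1 + 0.297044)² = 7 · (1.297044)² = 11.776267.

Rounded to 4 decimal places: λ_− ≈ 3.4590, λ_+ ≈ 11.7763.


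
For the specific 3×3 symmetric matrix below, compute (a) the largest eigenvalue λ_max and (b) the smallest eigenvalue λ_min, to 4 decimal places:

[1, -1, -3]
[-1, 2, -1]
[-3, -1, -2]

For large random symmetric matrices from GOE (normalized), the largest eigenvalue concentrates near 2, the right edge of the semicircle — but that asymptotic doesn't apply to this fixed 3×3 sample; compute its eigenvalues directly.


Since M is real symmetric, all three eigenvalues are real; they are the roots of det(λI − M) = λ³ − (tr M) λ² + s λ − det M, where s is the sum of the principal 2×2 minors.
tr M = 1 + 2 + (-2) = 1.
s = (1·2 − (-1)²) + (1·(-2) − (-3)²) + (2·(-2) − (-1)²) = 1 + (-11) + (-5) = -15.
det M (expand along row 1) = 1·(-5) − (-1)·(-1) + (-3)·7 = -27.
Characteristic polynomial: λ³ − λ² − 15λ + 27 = 0.
Substitute λ = y + (tr M)/3 = y + 0.333333 to remove the quadratic term: y³ + p·y + q = 0 with p = s − (tr M)²/3 = -15.333333 and q = −2(tr M)³/27 + (tr M)·s/3 − det M = 21.925926.
Three real roots ⇒ use the trigonometric (Viète) form: r = 2√(−p/3) = 4.521553, φ = arccos(3q/(p·r)) = arccos(-0.948757) = 2.820075 rad.
y_k = r·cos(φ/3 − 2πk/3) for k = 0, 1, 2 gives y = 2.666667, 1.828944, -4.495611.
λ_k = y_k + 0.333333 gives λ = 3.0000, 2.1623, -4.1623 (check: the sum is 1.0000 = tr M).

Hence λ_max = 3.0000 and λ_min = -4.1623.


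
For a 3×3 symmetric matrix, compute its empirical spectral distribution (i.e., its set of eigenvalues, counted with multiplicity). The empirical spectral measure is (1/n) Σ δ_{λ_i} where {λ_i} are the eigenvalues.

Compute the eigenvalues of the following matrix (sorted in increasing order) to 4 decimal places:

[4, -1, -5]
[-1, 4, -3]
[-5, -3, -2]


Since M is real symmetric, all three eigenvalues are real; they are the roots of det(λI − M) = λ³ − (tr M) λ² + s λ − det M, where s is the sum of the principal 2×2 minors.
tr M = 4 + 4 + (-2) = 6.
s = (4·4 − (-1)²) + (4·(-2) − (-5)²) + (4·(-2) − (-3)²) = 15 + (-33) + (-17) = -35.
det M (expand along row 1) = 4·(-17) − (-1)·(-13) + (-5)·23 = -196.
Characteristic polynomial: λ³ − 6λ² − 35λ + 196 = 0.
Substitute λ = y + (tr M)/3 = y + 2.000000 to remove the quadratic term: y³ + p·y + q = 0 with p = s − (tr M)²/3 = -47.000000 and q = −2(tr M)³/27 + (tr M)·s/3 − det M = 110.000000.
Three real roots ⇒ use the trigonometric (Viète) form: r = 2√(−p/3) = 7.916228, φ = arccos(3q/(p·r)) = arccos(-0.886947) = 2.661489 rad.
y_k = r·cos(φ/3 − 2πk/3) for k = 0, 1, 2 gives y = 5.000000, 2.815073, -7.815073.
λ_k = y_k + 2.000000 gives λ = 7.0000, 4.8151, -5.8151 (check: the sum is 6.0000 = tr M).

Eigenvalues sorted in increasing order: [-5.8151, 4.8151, 7.0000].


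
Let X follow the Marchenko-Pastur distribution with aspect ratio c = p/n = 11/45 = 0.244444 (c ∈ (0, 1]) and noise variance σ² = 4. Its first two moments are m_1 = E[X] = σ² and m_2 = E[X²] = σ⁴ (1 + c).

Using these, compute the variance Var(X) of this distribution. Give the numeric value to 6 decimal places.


m_1 = E[X] = σ² = 4, so m_1² = 16.
m_2 = E[X²] = σ⁴ (1 + c) = 16 · (1 + 0.244444) = 16 · 1.244444 = 19.911111.
(Note m_2 − m_1² simplifies to c · σ⁴ = 0.244444 · 16.)

Var(X) = m_2 − m_1² = 19.911111 − 16 = 3.911111.


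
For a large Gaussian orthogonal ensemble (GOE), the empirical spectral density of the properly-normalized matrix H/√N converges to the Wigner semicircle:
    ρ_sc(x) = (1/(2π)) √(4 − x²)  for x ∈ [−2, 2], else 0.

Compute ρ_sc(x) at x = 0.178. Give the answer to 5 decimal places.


ρ_sc(x) = (1/(2π)) √(4 − x²). With x = 0.178:
  4 − x² = 4 − (0.178)² = 4 − 0.031684 = 3.968316.
  √(4 − x²) = 1.992063.
  1/(2π) = 0.159155.
  ρ_sc(0.178) = 0.159155 · 1.992063 = 0.317047.

Rounded to 5 decimal places: ρ_sc(0.178) ≈ 0.31705.


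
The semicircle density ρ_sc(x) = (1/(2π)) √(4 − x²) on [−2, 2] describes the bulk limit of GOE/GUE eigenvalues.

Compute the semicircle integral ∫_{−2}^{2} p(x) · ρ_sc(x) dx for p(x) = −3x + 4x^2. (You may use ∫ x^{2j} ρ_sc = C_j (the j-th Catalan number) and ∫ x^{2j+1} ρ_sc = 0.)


Write p(x) = Σ a_i x^i, split into monomials and integrate each against ρ_sc separately.
Using ∫ x^{2j} ρ_sc = C_j = (1/(j+1)) C(2j, j) (Catalan numbers) and ∫ x^{2j+1} ρ_sc = 0 (odd monomials vanish by symmetry):
  i = 1 (odd): ∫ x^1 ρ_sc = 0 (vanishes)
  i = 2 (even): a_2 · C_{1} = 4 · 1 = 4

Summing the contributions: ∫_{−2}^{2} p(x) ρ_sc(x) dx = 4.
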